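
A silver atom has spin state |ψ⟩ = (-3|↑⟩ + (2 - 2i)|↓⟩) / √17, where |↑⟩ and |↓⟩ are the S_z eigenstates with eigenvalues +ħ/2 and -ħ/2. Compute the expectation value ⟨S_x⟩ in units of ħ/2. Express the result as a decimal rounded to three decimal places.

⟨σ_x⟩ = 2 Re(a* b)/(|a|²+|b|²) with a = -3, b = (2 - 2i).
a* b = (-6 + 6i), so ⟨σ_x⟩ = -12/17.
⟨S_x⟩ = (ħ/2)·⟨σ_x⟩.

-0.706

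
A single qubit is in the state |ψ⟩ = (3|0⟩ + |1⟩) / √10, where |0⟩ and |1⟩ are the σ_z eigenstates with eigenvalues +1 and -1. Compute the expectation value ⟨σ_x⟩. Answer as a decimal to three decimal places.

⟨σ_x⟩ = 2 Re(a* b)/(|a|²+|b|²) with a = 3, b = 1.
a* b = 3, so ⟨σ_x⟩ = 6/10.

0.600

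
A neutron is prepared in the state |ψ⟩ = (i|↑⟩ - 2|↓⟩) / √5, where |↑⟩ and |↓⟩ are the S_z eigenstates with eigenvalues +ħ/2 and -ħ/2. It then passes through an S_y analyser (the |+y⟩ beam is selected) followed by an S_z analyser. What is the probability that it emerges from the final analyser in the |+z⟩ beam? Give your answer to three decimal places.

0.450

First analyser (S_y): P(|+y⟩) = |⟨+y|ψ⟩|² = 9/10.
After stage 1 the state is |+y⟩; P(|+z⟩) = |⟨+z|+y⟩|² = 1/2.
Joint probability = 9/10 × 1/2 = 0.450.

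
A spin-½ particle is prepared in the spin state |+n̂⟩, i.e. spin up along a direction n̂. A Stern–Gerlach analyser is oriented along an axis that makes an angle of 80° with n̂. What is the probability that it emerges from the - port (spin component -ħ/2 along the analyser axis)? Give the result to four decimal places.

0.4132

For spin-½, the probability of finding spin-up along an axis at angle θ to the initial spin direction is cos²(θ/2); spin-down is sin²(θ/2).
θ = 80°, so P = sin²(40°) ≈ 0.4132.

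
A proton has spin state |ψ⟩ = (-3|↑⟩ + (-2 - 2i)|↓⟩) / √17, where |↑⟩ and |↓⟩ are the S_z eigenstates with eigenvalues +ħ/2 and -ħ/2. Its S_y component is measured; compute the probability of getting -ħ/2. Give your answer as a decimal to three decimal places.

0.147

|-y⟩ = (|↑⟩ - i|↓⟩)/√2, so ⟨-y|ψ⟩ = (-1 - 2i) / (√2·√17).
P = |-1 - 2i|² / 34 = 5/34.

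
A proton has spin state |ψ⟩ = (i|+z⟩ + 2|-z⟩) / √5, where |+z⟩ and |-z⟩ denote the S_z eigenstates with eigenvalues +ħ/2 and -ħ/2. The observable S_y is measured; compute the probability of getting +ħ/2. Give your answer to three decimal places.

0.100

|+y⟩ = (|+z⟩ + i|-z⟩)/√2, so ⟨+y|ψ⟩ = (-i) / (√2·√5).
P = |-i|² / 10 = 1/10.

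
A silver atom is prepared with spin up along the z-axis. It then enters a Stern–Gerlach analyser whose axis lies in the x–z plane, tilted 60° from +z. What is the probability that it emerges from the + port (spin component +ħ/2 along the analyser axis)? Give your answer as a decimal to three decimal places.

For spin-½, the probability of finding spin-up along an axis at angle θ to the initial spin direction is cos²(θ/2); spin-down is sin²(θ/2).
θ = 60°, so P = cos²(30°) ≈ 0.750.

0.750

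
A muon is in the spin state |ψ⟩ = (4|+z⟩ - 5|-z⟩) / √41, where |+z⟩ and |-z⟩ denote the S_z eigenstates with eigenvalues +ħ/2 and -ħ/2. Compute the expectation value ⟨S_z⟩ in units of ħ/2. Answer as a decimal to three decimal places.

-0.220

⟨σ_z⟩ = |a|² - |b|² divided by |a|²+|b|², with a, b the |+z⟩, |-z⟩ amplitudes.
= (16 - 25)/41 = -9/41.
⟨S_z⟩ = (ħ/2)·⟨σ_z⟩.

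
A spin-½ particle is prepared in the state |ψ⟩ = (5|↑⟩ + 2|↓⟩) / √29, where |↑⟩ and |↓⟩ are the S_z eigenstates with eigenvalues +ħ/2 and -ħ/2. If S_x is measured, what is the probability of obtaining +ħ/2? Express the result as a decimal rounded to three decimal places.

|+x⟩ = (|↑⟩ + |↓⟩)/√2, so ⟨+x|ψ⟩ = (7) / (√2·√29).
P = |7|² / 58 = 49/58.

0.845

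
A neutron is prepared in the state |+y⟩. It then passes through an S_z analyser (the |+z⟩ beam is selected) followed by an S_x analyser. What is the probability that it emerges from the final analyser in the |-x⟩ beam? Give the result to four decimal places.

First analyser (S_z): from |+y⟩, P(|+z⟩) = 1/2.
After stage 1 the state is |+z⟩; P(|-x⟩) = |⟨-x|+z⟩|² = 1/2.
Joint probability = 1/2 × 1/2 = 0.2500.

0.2500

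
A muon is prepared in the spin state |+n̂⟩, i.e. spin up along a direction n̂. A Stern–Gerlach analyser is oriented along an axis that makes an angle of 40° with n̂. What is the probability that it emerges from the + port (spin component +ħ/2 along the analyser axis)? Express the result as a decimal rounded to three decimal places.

For spin-½, the probability of finding spin-up along an axis at angle θ to the initial spin direction is cos²(θ/2); spin-down is sin²(θ/2).
θ = 40°, so P = cos²(20°) ≈ 0.883.

0.883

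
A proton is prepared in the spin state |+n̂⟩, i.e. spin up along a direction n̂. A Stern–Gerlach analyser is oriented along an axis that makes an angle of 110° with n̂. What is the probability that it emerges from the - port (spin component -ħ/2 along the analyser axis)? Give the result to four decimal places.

For spin-½, the probability of finding spin-up along an axis at angle θ to the initial spin direction is cos²(θ/2); spin-down is sin²(θ/2).
θ = 110°, so P = sin²(55°) ≈ 0.6710.

0.6710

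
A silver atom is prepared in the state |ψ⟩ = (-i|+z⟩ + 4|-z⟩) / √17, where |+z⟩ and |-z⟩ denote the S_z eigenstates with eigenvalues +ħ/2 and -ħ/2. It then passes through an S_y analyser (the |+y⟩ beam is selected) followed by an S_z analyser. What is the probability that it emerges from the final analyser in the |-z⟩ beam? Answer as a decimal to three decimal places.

First analyser (S_y): P(|+y⟩) = |⟨+y|ψ⟩|² = 25/34.
After stage 1 the state is |+y⟩; P(|-z⟩) = |⟨-z|+y⟩|² = 1/2.
Joint probability = 25/34 × 1/2 = 0.368.

0.368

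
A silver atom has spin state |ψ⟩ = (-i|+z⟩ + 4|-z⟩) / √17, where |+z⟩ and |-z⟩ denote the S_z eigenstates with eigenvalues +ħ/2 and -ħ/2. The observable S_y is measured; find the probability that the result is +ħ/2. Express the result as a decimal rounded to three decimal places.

0.735

|+y⟩ = (|+z⟩ + i|-z⟩)/√2, so ⟨+y|ψ⟩ = (-5i) / (√2·√17).
P = |-5i|² / 34 = 25/34.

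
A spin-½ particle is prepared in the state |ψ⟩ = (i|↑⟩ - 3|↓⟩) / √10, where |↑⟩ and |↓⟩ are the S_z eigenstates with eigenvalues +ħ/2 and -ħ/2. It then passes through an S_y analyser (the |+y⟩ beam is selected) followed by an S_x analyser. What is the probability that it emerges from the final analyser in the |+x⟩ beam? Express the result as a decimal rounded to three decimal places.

0.400

First analyser (S_y): P(|+y⟩) = |⟨+y|ψ⟩|² = 16/20.
After stage 1 the state is |+y⟩; P(|+x⟩) = |⟨+x|+y⟩|² = 1/2.
Joint probability = 16/20 × 1/2 = 0.400.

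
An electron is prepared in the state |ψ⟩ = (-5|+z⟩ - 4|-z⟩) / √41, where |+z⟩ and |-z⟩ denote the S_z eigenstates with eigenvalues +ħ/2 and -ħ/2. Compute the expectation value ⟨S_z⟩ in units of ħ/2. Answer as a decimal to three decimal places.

0.220

⟨σ_z⟩ = |a|² - |b|² divided by |a|²+|b|², with a, b the |+z⟩, |-z⟩ amplitudes.
= (25 - 16)/41 = 9/41.
⟨S_z⟩ = (ħ/2)·⟨σ_z⟩.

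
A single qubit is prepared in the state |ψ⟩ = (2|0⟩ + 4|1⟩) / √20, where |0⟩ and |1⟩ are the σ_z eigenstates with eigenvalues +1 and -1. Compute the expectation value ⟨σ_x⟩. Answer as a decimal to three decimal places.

0.800

⟨σ_x⟩ = 2 Re(a* b)/(|a|²+|b|²) with a = 2, b = 4.
a* b = 8, so ⟨σ_x⟩ = 16/20.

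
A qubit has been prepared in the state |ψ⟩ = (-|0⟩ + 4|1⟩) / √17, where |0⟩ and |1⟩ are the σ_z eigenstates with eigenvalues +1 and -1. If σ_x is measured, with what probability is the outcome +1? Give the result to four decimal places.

0.2647

|+x⟩ = (|0⟩ + |1⟩)/√2, so ⟨+x|ψ⟩ = (3) / (√2·√17).
P = |3|² / 34 = 9/34.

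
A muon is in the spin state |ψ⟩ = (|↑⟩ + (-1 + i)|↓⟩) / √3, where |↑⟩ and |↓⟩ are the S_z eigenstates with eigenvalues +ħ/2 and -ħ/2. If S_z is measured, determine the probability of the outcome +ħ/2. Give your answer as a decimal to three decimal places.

0.333

The +ħ/2 outcome corresponds to |↑⟩. Its amplitude in |ψ⟩ is 1/√3.
P = |1|² / 3 = 1/3.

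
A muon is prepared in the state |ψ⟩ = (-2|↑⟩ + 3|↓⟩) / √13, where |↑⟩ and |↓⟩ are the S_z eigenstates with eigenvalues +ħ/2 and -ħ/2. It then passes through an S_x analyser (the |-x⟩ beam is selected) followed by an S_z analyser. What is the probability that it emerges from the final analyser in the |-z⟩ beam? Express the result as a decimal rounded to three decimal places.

First analyser (S_x): P(|-x⟩) = |⟨-x|ψ⟩|² = 25/26.
After stage 1 the state is |-x⟩; P(|-z⟩) = |⟨-z|-x⟩|² = 1/2.
Joint probability = 25/26 × 1/2 = 0.481.

0.481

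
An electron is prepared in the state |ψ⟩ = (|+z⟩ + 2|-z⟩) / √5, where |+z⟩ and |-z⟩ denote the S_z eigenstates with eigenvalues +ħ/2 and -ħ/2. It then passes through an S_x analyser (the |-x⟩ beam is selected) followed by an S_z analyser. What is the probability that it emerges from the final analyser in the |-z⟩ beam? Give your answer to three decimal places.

0.050

First analyser (S_x): P(|-x⟩) = |⟨-x|ψ⟩|² = 1/10.
After stage 1 the state is |-x⟩; P(|-z⟩) = |⟨-z|-x⟩|² = 1/2.
Joint probability = 1/10 × 1/2 = 0.050.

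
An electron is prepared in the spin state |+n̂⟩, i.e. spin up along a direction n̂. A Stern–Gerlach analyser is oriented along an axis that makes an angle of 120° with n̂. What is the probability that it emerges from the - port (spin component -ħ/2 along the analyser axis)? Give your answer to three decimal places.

0.750

For spin-½, the probability of finding spin-up along an axis at angle θ to the initial spin direction is cos²(θ/2); spin-down is sin²(θ/2).
θ = 120°, so P = sin²(60°) ≈ 0.750.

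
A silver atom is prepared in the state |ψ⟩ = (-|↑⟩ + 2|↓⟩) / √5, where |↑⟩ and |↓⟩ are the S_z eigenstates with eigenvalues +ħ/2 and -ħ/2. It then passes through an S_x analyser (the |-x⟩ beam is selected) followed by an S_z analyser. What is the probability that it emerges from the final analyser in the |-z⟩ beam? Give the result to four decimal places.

First analyser (S_x): P(|-x⟩) = |⟨-x|ψ⟩|² = 9/10.
After stage 1 the state is |-x⟩; P(|-z⟩) = |⟨-z|-x⟩|² = 1/2.
Joint probability = 9/10 × 1/2 = 0.4500.

0.4500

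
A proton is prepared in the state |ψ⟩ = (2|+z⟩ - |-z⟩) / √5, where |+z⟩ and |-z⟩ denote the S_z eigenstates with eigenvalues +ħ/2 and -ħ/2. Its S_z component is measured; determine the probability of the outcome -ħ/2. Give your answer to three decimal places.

0.200

The -ħ/2 outcome corresponds to |-z⟩. Its amplitude in |ψ⟩ is -1/√5.
P = |-1|² / 5 = 1/5.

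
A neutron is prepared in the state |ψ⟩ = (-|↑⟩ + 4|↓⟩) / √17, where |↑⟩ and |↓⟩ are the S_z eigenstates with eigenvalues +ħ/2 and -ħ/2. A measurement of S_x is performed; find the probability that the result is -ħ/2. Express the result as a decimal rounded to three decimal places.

0.735

|-x⟩ = (|↑⟩ - |↓⟩)/√2, so ⟨-x|ψ⟩ = (-5) / (√2·√17).
P = |-5|² / 34 = 25/34.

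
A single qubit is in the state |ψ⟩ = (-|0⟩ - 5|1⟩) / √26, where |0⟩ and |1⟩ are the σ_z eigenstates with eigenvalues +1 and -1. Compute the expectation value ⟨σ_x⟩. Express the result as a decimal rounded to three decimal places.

⟨σ_x⟩ = 2 Re(a* b)/(|a|²+|b|²) with a = -1, b = -5.
a* b = 5, so ⟨σ_x⟩ = 10/26.

0.385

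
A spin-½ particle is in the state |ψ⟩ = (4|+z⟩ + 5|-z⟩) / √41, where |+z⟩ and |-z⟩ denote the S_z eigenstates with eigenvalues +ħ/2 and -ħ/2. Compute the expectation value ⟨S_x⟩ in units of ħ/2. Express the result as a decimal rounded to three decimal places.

0.976

⟨σ_x⟩ = 2 Re(a* b)/(|a|²+|b|²) with a = 4, b = 5.
a* b = 20, so ⟨σ_x⟩ = 40/41.
⟨S_x⟩ = (ħ/2)·⟨σ_x⟩.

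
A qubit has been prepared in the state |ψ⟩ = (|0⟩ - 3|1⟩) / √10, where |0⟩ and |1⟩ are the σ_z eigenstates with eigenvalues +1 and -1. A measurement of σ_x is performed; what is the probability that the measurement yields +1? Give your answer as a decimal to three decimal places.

|+x⟩ = (|0⟩ + |1⟩)/√2, so ⟨+x|ψ⟩ = (-2) / (√2·√10).
P = |-2|² / 20 = 4/20.

0.200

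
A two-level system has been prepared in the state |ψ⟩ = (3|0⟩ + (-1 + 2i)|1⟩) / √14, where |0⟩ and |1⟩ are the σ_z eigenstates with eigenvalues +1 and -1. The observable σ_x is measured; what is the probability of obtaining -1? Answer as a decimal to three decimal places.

0.714

|-x⟩ = (|0⟩ - |1⟩)/√2, so ⟨-x|ψ⟩ = (4 - 2i) / (√2·√14).
P = |4 - 2i|² / 28 = 20/28.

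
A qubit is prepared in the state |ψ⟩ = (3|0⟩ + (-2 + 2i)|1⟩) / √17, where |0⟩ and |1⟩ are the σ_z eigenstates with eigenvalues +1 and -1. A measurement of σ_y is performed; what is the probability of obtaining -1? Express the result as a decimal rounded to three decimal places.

|-y⟩ = (|0⟩ - i|1⟩)/√2, so ⟨-y|ψ⟩ = (1 - 2i) / (√2·√17).
P = |1 - 2i|² / 34 = 5/34.

0.147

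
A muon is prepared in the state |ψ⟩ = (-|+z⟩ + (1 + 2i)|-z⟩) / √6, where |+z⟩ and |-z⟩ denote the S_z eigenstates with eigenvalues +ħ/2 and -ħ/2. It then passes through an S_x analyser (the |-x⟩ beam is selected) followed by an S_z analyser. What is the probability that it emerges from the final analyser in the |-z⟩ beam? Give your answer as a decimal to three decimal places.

0.333

First analyser (S_x): P(|-x⟩) = |⟨-x|ψ⟩|² = 8/12.
After stage 1 the state is |-x⟩; P(|-z⟩) = |⟨-z|-x⟩|² = 1/2.
Joint probability = 8/12 × 1/2 = 0.333.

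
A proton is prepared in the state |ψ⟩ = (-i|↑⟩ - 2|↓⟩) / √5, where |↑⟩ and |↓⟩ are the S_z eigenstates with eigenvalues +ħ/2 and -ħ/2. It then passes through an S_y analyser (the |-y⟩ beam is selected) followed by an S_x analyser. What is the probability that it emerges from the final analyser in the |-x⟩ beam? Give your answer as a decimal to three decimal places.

First analyser (S_y): P(|-y⟩) = |⟨-y|ψ⟩|² = 9/10.
After stage 1 the state is |-y⟩; P(|-x⟩) = |⟨-x|-y⟩|² = 1/2.
Joint probability = 9/10 × 1/2 = 0.450.

0.450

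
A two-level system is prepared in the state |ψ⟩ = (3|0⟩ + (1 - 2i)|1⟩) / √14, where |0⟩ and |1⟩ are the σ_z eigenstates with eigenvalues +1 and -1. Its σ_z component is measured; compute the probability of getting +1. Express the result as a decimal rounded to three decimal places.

0.643

The +1 outcome corresponds to |0⟩. Its amplitude in |ψ⟩ is 3/√14.
P = |3|² / 14 = 9/14.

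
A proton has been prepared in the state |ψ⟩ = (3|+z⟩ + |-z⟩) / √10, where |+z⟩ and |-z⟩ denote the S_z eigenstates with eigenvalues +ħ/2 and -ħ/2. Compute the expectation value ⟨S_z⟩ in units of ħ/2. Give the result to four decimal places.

0.8000

⟨σ_z⟩ = |a|² - |b|² divided by |a|²+|b|², with a, b the |+z⟩, |-z⟩ amplitudes.
= (9 - 1)/10 = 8/10.
⟨S_z⟩ = (ħ/2)·⟨σ_z⟩.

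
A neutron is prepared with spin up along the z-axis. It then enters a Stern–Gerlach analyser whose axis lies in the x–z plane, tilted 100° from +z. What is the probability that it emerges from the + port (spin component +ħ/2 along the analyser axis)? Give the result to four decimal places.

For spin-½, the probability of finding spin-up along an axis at angle θ to the initial spin direction is cos²(θ/2); spin-down is sin²(θ/2).
θ = 100°, so P = cos²(50°) ≈ 0.4132.

0.4132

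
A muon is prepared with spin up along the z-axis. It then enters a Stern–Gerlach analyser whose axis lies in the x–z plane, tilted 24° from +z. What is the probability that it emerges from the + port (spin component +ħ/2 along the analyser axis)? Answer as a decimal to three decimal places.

For spin-½, the probability of finding spin-up along an axis at angle θ to the initial spin direction is cos²(θ/2); spin-down is sin²(θ/2).
θ = 24°, so P = cos²(12°) ≈ 0.957.

0.957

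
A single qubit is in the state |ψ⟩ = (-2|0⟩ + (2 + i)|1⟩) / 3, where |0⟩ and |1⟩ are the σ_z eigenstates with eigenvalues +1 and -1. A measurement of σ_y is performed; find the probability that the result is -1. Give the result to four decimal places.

|-y⟩ = (|0⟩ - i|1⟩)/√2, so ⟨-y|ψ⟩ = (-3 + 2i) / (√2·3).
P = |-3 + 2i|² / 18 = 13/18.

0.7222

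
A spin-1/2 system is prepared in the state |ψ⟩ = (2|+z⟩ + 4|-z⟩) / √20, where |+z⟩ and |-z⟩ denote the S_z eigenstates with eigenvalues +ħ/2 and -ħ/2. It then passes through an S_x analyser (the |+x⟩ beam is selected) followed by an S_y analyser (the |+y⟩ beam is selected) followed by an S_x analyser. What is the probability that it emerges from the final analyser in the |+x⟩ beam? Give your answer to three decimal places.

0.225

First analyser (S_x): P(|+x⟩) = |⟨+x|ψ⟩|² = 36/40.
After stage 1 the state is |+x⟩; P(|+y⟩) = |⟨+y|+x⟩|² = 1/2.
After stage 2 the state is |+y⟩; P(|+x⟩) = |⟨+x|+y⟩|² = 1/2.
Joint probability = 36/40 × 1/2 × 1/2 = 0.225.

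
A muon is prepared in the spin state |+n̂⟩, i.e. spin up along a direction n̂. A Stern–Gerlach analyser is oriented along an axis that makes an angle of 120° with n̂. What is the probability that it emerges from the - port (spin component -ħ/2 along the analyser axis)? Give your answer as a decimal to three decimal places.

0.750

For spin-½, the probability of finding spin-up along an axis at angle θ to the initial spin direction is cos²(θ/2); spin-down is sin²(θ/2).
θ = 120°, so P = sin²(60°) ≈ 0.750.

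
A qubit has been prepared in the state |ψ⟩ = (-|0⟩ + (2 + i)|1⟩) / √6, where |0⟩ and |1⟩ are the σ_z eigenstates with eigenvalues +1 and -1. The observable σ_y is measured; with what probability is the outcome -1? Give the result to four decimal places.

|-y⟩ = (|0⟩ - i|1⟩)/√2, so ⟨-y|ψ⟩ = (-2 + 2i) / (√2·√6).
P = |-2 + 2i|² / 12 = 8/12.

0.6667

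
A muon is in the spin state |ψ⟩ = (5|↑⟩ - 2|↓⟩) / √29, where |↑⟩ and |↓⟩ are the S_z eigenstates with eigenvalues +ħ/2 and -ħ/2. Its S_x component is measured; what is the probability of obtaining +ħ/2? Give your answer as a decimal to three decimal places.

0.155

|+x⟩ = (|↑⟩ + |↓⟩)/√2, so ⟨+x|ψ⟩ = (3) / (√2·√29).
P = |3|² / 58 = 9/58.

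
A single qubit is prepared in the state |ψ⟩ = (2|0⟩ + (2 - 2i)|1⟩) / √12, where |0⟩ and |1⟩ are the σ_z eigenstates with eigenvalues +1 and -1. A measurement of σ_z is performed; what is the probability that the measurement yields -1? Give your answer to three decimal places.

The -1 outcome corresponds to |1⟩. Its amplitude in |ψ⟩ is (2 - 2i)/√12.
P = |2 - 2i|² / 12 = 8/12.

0.667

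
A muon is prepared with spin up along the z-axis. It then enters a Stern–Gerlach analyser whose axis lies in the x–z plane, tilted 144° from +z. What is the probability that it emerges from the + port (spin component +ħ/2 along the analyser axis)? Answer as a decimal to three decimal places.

0.095

For spin-½, the probability of finding spin-up along an axis at angle θ to the initial spin direction is cos²(θ/2); spin-down is sin²(θ/2).
θ = 144°, so P = cos²(72°) ≈ 0.095.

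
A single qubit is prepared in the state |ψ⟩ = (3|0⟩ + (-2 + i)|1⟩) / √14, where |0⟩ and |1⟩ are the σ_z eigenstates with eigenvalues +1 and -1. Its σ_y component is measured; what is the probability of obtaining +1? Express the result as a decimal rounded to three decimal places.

0.714

|+y⟩ = (|0⟩ + i|1⟩)/√2, so ⟨+y|ψ⟩ = (4 + 2i) / (√2·√14).
P = |4 + 2i|² / 28 = 20/28.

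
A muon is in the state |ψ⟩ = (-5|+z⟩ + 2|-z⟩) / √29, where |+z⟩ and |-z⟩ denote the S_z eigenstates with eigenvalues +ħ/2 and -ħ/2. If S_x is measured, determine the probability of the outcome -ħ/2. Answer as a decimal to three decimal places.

0.845

|-x⟩ = (|+z⟩ - |-z⟩)/√2, so ⟨-x|ψ⟩ = (-7) / (√2·√29).
P = |-7|² / 58 = 49/58.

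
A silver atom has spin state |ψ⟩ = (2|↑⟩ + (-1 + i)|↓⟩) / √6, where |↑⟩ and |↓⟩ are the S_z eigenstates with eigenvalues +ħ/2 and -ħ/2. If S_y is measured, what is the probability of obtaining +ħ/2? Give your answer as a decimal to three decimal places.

|+y⟩ = (|↑⟩ + i|↓⟩)/√2, so ⟨+y|ψ⟩ = (3 + i) / (√2·√6).
P = |3 + i|² / 12 = 10/12.

0.833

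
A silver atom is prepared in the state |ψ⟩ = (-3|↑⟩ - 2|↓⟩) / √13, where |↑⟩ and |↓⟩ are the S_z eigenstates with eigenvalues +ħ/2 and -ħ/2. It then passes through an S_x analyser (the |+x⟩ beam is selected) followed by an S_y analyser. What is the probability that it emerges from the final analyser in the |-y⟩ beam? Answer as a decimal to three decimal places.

0.481

First analyser (S_x): P(|+x⟩) = |⟨+x|ψ⟩|² = 25/26.
After stage 1 the state is |+x⟩; P(|-y⟩) = |⟨-y|+x⟩|² = 1/2.
Joint probability = 25/26 × 1/2 = 0.481.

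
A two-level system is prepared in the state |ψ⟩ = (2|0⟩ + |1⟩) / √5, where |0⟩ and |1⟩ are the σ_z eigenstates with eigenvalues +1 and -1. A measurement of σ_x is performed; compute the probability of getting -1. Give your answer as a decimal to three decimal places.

|-x⟩ = (|0⟩ - |1⟩)/√2, so ⟨-x|ψ⟩ = (1) / (√2·√5).
P = |1|² / 10 = 1/10.

0.100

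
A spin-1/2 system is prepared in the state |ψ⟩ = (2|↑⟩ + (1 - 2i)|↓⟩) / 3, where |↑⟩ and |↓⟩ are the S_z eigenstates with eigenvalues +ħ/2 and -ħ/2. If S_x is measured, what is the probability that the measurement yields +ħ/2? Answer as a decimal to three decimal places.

0.722

|+x⟩ = (|↑⟩ + |↓⟩)/√2, so ⟨+x|ψ⟩ = (3 - 2i) / (√2·3).
P = |3 - 2i|² / 18 = 13/18.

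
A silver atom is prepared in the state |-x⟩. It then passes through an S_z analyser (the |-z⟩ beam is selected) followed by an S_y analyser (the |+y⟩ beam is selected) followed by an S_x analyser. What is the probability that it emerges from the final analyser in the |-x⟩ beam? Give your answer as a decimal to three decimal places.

First analyser (S_z): from |-x⟩, P(|-z⟩) = 1/2.
After stage 1 the state is |-z⟩; P(|+y⟩) = |⟨+y|-z⟩|² = 1/2.
After stage 2 the state is |+y⟩; P(|-x⟩) = |⟨-x|+y⟩|² = 1/2.
Joint probability = 1/2 × 1/2 × 1/2 = 0.125.

0.125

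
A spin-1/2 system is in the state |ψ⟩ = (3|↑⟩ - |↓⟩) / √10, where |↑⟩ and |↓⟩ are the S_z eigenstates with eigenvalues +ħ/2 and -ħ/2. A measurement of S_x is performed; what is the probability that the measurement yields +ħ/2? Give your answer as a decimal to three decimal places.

|+x⟩ = (|↑⟩ + |↓⟩)/√2, so ⟨+x|ψ⟩ = (2) / (√2·√10).
P = |2|² / 20 = 4/20.

0.200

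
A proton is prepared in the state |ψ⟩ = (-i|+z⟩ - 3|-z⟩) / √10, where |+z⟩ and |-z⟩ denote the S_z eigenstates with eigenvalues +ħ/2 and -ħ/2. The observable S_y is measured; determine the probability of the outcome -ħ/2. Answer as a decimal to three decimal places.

|-y⟩ = (|+z⟩ - i|-z⟩)/√2, so ⟨-y|ψ⟩ = (-4i) / (√2·√10).
P = |-4i|² / 20 = 16/20.

0.800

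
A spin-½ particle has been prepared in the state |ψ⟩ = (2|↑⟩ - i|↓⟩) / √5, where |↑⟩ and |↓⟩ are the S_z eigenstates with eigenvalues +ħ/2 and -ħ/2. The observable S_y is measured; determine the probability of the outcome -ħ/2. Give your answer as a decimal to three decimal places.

0.900

|-y⟩ = (|↑⟩ - i|↓⟩)/√2, so ⟨-y|ψ⟩ = (3) / (√2·√5).
P = |3|² / 10 = 9/10.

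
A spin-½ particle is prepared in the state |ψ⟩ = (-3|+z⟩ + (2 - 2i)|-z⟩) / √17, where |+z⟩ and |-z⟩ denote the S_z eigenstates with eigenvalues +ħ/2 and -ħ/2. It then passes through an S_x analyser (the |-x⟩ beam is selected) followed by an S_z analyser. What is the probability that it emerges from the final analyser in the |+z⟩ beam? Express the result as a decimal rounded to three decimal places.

First analyser (S_x): P(|-x⟩) = |⟨-x|ψ⟩|² = 29/34.
After stage 1 the state is |-x⟩; P(|+z⟩) = |⟨+z|-x⟩|² = 1/2.
Joint probability = 29/34 × 1/2 = 0.426.

0.426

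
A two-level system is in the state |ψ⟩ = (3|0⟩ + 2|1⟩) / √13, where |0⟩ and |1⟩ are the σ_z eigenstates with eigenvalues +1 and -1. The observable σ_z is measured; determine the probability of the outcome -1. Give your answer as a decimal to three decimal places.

The -1 outcome corresponds to |1⟩. Its amplitude in |ψ⟩ is 2/√13.
P = |2|² / 13 = 4/13.

0.308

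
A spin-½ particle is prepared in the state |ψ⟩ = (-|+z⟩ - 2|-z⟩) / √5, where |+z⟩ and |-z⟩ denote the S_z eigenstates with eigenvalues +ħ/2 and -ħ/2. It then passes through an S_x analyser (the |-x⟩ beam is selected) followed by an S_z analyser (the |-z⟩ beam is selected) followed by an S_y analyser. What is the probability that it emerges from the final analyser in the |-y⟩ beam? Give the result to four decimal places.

0.0250

First analyser (S_x): P(|-x⟩) = |⟨-x|ψ⟩|² = 1/10.
After stage 1 the state is |-x⟩; P(|-z⟩) = |⟨-z|-x⟩|² = 1/2.
After stage 2 the state is |-z⟩; P(|-y⟩) = |⟨-y|-z⟩|² = 1/2.
Joint probability = 1/10 × 1/2 × 1/2 = 0.0250.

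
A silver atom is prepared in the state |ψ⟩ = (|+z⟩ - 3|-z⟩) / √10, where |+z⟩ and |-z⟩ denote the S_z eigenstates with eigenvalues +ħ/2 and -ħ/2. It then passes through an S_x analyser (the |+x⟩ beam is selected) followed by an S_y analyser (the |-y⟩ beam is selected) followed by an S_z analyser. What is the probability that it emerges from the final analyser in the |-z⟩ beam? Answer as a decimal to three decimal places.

First analyser (S_x): P(|+x⟩) = |⟨+x|ψ⟩|² = 4/20.
After stage 1 the state is |+x⟩; P(|-y⟩) = |⟨-y|+x⟩|² = 1/2.
After stage 2 the state is |-y⟩; P(|-z⟩) = |⟨-z|-y⟩|² = 1/2.
Joint probability = 4/20 × 1/2 × 1/2 = 0.050.

0.050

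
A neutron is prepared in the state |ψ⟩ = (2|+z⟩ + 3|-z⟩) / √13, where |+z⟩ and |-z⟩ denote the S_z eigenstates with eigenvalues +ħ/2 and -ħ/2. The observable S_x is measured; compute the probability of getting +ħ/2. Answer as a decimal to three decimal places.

|+x⟩ = (|+z⟩ + |-z⟩)/√2, so ⟨+x|ψ⟩ = (5) / (√2·√13).
P = |5|² / 26 = 25/26.

0.962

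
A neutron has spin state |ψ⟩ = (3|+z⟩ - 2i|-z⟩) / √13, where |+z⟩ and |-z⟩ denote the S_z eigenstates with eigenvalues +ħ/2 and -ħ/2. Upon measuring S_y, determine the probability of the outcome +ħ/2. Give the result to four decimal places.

|+y⟩ = (|+z⟩ + i|-z⟩)/√2, so ⟨+y|ψ⟩ = (1) / (√2·√13).
P = |1|² / 26 = 1/26.

0.0385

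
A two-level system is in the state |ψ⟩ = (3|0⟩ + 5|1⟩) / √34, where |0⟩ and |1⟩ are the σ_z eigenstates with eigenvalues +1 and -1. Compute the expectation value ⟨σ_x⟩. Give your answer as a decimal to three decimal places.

⟨σ_x⟩ = 2 Re(a* b)/(|a|²+|b|²) with a = 3, b = 5.
a* b = 15, so ⟨σ_x⟩ = 30/34.

0.882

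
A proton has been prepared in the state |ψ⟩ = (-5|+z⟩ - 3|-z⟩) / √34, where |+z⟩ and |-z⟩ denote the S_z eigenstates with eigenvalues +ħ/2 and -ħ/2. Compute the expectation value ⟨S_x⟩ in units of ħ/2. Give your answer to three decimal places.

⟨σ_x⟩ = 2 Re(a* b)/(|a|²+|b|²) with a = -5, b = -3.
a* b = 15, so ⟨σ_x⟩ = 30/34.
⟨S_x⟩ = (ħ/2)·⟨σ_x⟩.

0.882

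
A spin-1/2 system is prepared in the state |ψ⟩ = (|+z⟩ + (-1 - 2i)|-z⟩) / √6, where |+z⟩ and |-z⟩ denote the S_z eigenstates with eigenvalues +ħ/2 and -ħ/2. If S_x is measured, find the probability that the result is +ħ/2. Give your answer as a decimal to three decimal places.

|+x⟩ = (|+z⟩ + |-z⟩)/√2, so ⟨+x|ψ⟩ = (-2i) / (√2·√6).
P = |-2i|² / 12 = 4/12.

0.333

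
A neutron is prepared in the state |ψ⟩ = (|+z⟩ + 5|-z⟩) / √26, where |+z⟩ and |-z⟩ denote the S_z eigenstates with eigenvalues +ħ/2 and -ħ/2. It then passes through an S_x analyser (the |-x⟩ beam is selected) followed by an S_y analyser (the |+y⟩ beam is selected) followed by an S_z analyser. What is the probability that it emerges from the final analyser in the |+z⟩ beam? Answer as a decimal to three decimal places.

0.077

First analyser (S_x): P(|-x⟩) = |⟨-x|ψ⟩|² = 16/52.
After stage 1 the state is |-x⟩; P(|+y⟩) = |⟨+y|-x⟩|² = 1/2.
After stage 2 the state is |+y⟩; P(|+z⟩) = |⟨+z|+y⟩|² = 1/2.
Joint probability = 16/52 × 1/2 × 1/2 = 0.077.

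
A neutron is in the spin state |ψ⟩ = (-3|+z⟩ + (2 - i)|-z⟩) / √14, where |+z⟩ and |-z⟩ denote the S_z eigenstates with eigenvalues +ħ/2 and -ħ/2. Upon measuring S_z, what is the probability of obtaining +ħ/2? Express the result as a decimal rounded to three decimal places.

0.643

The +ħ/2 outcome corresponds to |+z⟩. Its amplitude in |ψ⟩ is -3/√14.
P = |-3|² / 14 = 9/14.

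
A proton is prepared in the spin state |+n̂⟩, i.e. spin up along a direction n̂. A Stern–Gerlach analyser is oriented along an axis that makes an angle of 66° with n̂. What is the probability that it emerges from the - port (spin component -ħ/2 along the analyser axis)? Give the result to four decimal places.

For spin-½, the probability of finding spin-up along an axis at angle θ to the initial spin direction is cos²(θ/2); spin-down is sin²(θ/2).
θ = 66°, so P = sin²(33°) ≈ 0.2966.

0.2966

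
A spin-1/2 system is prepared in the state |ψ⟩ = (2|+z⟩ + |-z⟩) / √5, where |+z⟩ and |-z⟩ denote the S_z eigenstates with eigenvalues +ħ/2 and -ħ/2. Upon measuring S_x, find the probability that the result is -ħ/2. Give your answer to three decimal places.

|-x⟩ = (|+z⟩ - |-z⟩)/√2, so ⟨-x|ψ⟩ = (1) / (√2·√5).
P = |1|² / 10 = 1/10.

0.100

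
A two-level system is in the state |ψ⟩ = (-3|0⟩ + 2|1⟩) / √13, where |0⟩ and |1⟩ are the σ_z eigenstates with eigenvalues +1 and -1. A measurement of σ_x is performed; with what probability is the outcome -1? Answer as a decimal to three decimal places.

|-x⟩ = (|0⟩ - |1⟩)/√2, so ⟨-x|ψ⟩ = (-5) / (√2·√13).
P = |-5|² / 26 = 25/26.

0.962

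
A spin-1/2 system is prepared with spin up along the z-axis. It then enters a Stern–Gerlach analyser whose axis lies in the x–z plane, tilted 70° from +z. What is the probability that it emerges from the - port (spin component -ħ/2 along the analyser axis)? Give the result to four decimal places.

For spin-½, the probability of finding spin-up along an axis at angle θ to the initial spin direction is cos²(θ/2); spin-down is sin²(θ/2).
θ = 70°, so P = sin²(35°) ≈ 0.3290.

0.3290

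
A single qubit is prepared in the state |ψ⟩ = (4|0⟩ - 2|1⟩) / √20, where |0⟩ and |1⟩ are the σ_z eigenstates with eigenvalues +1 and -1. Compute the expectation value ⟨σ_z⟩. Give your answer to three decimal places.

⟨σ_z⟩ = |a|² - |b|² divided by |a|²+|b|², with a, b the |0⟩, |1⟩ amplitudes.
= (16 - 4)/20 = 12/20.

0.600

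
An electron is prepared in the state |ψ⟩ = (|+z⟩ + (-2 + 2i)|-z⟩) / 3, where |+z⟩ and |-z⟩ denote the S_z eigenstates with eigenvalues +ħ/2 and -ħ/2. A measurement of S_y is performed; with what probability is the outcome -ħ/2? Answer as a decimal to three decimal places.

0.278

|-y⟩ = (|+z⟩ - i|-z⟩)/√2, so ⟨-y|ψ⟩ = (-1 - 2i) / (√2·3).
P = |-1 - 2i|² / 18 = 5/18.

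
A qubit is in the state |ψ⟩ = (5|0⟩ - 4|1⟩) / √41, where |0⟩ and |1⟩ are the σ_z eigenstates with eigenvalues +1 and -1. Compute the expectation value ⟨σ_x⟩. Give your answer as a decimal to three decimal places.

⟨σ_x⟩ = 2 Re(a* b)/(|a|²+|b|²) with a = 5, b = -4.
a* b = -20, so ⟨σ_x⟩ = -40/41.

-0.976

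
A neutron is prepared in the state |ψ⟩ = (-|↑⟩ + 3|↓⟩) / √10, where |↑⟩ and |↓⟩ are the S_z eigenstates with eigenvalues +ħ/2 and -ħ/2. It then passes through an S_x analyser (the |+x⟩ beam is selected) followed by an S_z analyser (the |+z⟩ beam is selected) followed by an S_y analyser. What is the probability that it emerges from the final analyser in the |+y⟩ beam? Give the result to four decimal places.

0.0500

First analyser (S_x): P(|+x⟩) = |⟨+x|ψ⟩|² = 4/20.
After stage 1 the state is |+x⟩; P(|+z⟩) = |⟨+z|+x⟩|² = 1/2.
After stage 2 the state is |+z⟩; P(|+y⟩) = |⟨+y|+z⟩|² = 1/2.
Joint probability = 4/20 × 1/2 × 1/2 = 0.0500.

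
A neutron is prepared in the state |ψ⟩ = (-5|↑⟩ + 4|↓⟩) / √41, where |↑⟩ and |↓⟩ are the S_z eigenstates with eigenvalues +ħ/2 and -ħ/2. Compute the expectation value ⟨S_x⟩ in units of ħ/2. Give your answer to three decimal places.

⟨σ_x⟩ = 2 Re(a* b)/(|a|²+|b|²) with a = -5, b = 4.
a* b = -20, so ⟨σ_x⟩ = -40/41.
⟨S_x⟩ = (ħ/2)·⟨σ_x⟩.

-0.976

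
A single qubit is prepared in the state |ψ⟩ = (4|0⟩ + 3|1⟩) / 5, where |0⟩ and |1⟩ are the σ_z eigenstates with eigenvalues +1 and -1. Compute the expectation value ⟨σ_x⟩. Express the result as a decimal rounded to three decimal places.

⟨σ_x⟩ = 2 Re(a* b)/(|a|²+|b|²) with a = 4, b = 3.
a* b = 12, so ⟨σ_x⟩ = 24/25.

0.960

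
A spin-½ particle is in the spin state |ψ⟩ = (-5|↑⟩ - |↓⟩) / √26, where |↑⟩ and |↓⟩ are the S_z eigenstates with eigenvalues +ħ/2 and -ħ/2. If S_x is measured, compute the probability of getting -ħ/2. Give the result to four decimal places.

0.3077

|-x⟩ = (|↑⟩ - |↓⟩)/√2, so ⟨-x|ψ⟩ = (-4) / (√2·√26).
P = |-4|² / 52 = 16/52.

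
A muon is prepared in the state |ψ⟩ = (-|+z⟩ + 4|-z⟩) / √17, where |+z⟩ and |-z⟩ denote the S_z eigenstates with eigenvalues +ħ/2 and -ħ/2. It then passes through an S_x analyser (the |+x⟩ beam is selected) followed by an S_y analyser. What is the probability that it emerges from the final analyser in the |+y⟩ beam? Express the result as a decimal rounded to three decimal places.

First analyser (S_x): P(|+x⟩) = |⟨+x|ψ⟩|² = 9/34.
After stage 1 the state is |+x⟩; P(|+y⟩) = |⟨+y|+x⟩|² = 1/2.
Joint probability = 9/34 × 1/2 = 0.132.

0.132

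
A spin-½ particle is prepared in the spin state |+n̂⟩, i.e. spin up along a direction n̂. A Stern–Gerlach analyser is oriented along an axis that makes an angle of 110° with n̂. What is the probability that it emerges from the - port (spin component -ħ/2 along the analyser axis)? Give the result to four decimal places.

0.6710

For spin-½, the probability of finding spin-up along an axis at angle θ to the initial spin direction is cos²(θ/2); spin-down is sin²(θ/2).
θ = 110°, so P = sin²(55°) ≈ 0.6710.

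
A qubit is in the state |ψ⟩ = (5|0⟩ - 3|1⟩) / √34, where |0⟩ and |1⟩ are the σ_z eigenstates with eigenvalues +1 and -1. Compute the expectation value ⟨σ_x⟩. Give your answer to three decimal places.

⟨σ_x⟩ = 2 Re(a* b)/(|a|²+|b|²) with a = 5, b = -3.
a* b = -15, so ⟨σ_x⟩ = -30/34.

-0.882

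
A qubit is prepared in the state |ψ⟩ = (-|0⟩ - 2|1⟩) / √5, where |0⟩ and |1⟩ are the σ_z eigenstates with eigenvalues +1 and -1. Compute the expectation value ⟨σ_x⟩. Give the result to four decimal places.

0.8000

⟨σ_x⟩ = 2 Re(a* b)/(|a|²+|b|²) with a = -1, b = -2.
a* b = 2, so ⟨σ_x⟩ = 4/5.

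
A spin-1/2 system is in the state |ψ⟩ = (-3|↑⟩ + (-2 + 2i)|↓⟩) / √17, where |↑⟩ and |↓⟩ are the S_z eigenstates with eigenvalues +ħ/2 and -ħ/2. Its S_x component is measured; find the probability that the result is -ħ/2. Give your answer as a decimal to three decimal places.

0.147

|-x⟩ = (|↑⟩ - |↓⟩)/√2, so ⟨-x|ψ⟩ = (-1 - 2i) / (√2·√17).
P = |-1 - 2i|² / 34 = 5/34.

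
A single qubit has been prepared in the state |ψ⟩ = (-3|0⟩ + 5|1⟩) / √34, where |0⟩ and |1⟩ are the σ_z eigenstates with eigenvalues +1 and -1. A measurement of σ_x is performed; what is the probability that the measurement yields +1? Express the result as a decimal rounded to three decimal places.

|+x⟩ = (|0⟩ + |1⟩)/√2, so ⟨+x|ψ⟩ = (2) / (√2·√34).
P = |2|² / 68 = 4/68.

0.059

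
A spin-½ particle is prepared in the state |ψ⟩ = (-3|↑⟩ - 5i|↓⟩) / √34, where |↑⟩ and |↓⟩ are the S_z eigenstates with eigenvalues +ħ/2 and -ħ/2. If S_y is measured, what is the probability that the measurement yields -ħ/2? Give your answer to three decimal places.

|-y⟩ = (|↑⟩ - i|↓⟩)/√2, so ⟨-y|ψ⟩ = (2) / (√2·√34).
P = |2|² / 68 = 4/68.

0.059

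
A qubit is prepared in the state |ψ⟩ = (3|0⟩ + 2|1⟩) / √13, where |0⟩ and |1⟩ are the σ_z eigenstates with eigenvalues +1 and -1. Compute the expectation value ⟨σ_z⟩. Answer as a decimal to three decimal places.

⟨σ_z⟩ = |a|² - |b|² divided by |a|²+|b|², with a, b the |0⟩, |1⟩ amplitudes.
= (9 - 4)/13 = 5/13.

0.385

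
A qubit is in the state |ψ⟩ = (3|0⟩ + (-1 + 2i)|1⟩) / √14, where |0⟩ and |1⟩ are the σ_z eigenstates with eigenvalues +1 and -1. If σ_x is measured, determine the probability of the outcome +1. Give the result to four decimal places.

|+x⟩ = (|0⟩ + |1⟩)/√2, so ⟨+x|ψ⟩ = (2 + 2i) / (√2·√14).
P = |2 + 2i|² / 28 = 8/28.

0.2857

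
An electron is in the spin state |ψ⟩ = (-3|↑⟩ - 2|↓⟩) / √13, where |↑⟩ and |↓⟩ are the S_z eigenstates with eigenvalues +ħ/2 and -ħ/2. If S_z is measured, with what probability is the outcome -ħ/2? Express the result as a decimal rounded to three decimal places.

The -ħ/2 outcome corresponds to |↓⟩. Its amplitude in |ψ⟩ is -2/√13.
P = |-2|² / 13 = 4/13.

0.308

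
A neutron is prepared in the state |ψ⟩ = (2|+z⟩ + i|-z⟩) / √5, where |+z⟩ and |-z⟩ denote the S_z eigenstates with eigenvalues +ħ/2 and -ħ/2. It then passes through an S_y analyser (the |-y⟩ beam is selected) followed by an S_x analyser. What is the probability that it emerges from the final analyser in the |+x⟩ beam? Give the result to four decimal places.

First analyser (S_y): P(|-y⟩) = |⟨-y|ψ⟩|² = 1/10.
After stage 1 the state is |-y⟩; P(|+x⟩) = |⟨+x|-y⟩|² = 1/2.
Joint probability = 1/10 × 1/2 = 0.0500.

0.0500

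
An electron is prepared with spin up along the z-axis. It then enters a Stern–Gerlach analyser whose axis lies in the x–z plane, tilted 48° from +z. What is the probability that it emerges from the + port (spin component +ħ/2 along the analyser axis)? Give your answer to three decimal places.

For spin-½, the probability of finding spin-up along an axis at angle θ to the initial spin direction is cos²(θ/2); spin-down is sin²(θ/2).
θ = 48°, so P = cos²(24°) ≈ 0.835.

0.835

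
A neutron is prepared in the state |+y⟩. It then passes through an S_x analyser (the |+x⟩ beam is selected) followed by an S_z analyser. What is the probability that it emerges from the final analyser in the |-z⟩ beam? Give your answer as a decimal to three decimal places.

First analyser (S_x): from |+y⟩, P(|+x⟩) = 1/2.
After stage 1 the state is |+x⟩; P(|-z⟩) = |⟨-z|+x⟩|² = 1/2.
Joint probability = 1/2 × 1/2 = 0.250.

0.250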